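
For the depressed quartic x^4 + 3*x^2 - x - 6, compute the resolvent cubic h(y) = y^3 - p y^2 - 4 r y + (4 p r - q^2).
h(y) = y^3 - 3*y^2 + 24*y - 73

Identify coefficients: p = 3, q = -1, r = -6.
Plug into h(y) = y^3 - p y^2 - 4 r y + (4 p r - q^2):
  h(y) = y^3 - (3) y^2 - 4*(-6) y + (4*(3)*(-6) - (-1)^2)
       = y^3 + (-3) y^2 + (24) y + (-73).
Simplifying: h(y) = y^3 - 3*y^2 + 24*y - 73.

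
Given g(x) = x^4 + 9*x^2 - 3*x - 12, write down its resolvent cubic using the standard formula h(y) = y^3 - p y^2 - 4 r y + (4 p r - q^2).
h(y) = y^3 - 9*y^2 + 48*y - 441

Identify coefficients: p = 9, q = -3, r = -12.
Plug into h(y) = y^3 - p y^2 - 4 r y + (4 p r - q^2):
  h(y) = y^3 - (9) y^2 - 4*(-12) y + (4*(9)*(-12) - (-3)^2)
       = y^3 + (-9) y^2 + (48) y + (-441).
Simplifying: h(y) = y^3 - 9*y^2 + 48*y - 441.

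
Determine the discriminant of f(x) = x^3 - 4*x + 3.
Δ = 13

For a depressed cubic x^3 + p x + q the discriminant is Δ = -4 p^3 - 27 q^2 = -4*(-4)^3 - 27*(3)^2 = 256 - 243 = 13.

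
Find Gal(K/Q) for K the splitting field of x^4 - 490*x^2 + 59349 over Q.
Gal(K/Q) = V_4 (Klein four-group, Z/2Z × Z/2Z)

f factors as (x^2 - 271)(x^2 - 219), so the splitting field is K = Q(sqrt(271), sqrt(219)). The elements 271, 219, 59349 are all non-squares in Q, so sqrt(271) and sqrt(219) generate independent quadratic extensions. Thus [K:Q] = 4 and Gal(K/Q) is generated by the two order-2 automorphisms sqrt(271) ↦ -sqrt(271) and sqrt(219) ↦ -sqrt(219), giving V_4.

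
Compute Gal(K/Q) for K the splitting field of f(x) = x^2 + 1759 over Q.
Gal(K/Q) = Z/2Z (cyclic of order 2)

x^2 + 1759 is irreducible over Q since -1759 is not a rational square. The splitting field Q(sqrt(-1759)) has degree 2 over Q, and its unique nontrivial automorphism is sqrt(-1759) ↦ -sqrt(-1759). Hence Gal(Q(sqrt(-1759))/Q) = Z/2Z.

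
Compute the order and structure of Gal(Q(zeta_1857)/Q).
|Gal(Q(zeta_1857)/Q)| = phi(1857) = 1236; group ≅ (Z/1857Z)^* ≅ Z/2Z × Z/618Z

The n-th cyclotomic polynomial Φ_1857(x) is the minimal polynomial of zeta_1857 over Q and has degree phi(1857) = 1236. So Q(zeta_1857) is a degree-1236 Galois extension with Galois group (Z/1857Z)^*. By CRT, (Z/1857Z)^* ≅ (Z/3Z)^* × (Z/619Z)^*. Each prime-power unit group is (Z/3Z)^* ≅ Z/2Z; (Z/619Z)^* ≅ Z/618Z. Hence Gal(Q(zeta_1857)/Q) ≅ Z/2Z × Z/618Z.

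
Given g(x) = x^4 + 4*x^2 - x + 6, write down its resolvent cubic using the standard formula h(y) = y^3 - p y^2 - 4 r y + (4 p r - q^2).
h(y) = y^3 - 4*y^2 - 24*y + 95

Identify coefficients: p = 4, q = -1, r = 6.
Plug into h(y) = y^3 - p y^2 - 4 r y + (4 p r - q^2):
  h(y) = y^3 - (4) y^2 - 4*(6) y + (4*(4)*(6) - (-1)^2)
       = y^3 + (-4) y^2 + (-24) y + (95).
Simplifying: h(y) = y^3 - 4*y^2 - 24*y + 95.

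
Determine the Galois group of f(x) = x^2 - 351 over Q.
Gal(K/Q) = Z/2Z (cyclic of order 2)

x^2 - 351 is irreducible over Q since 351 is not a rational square. The splitting field Q(sqrt(351)) has degree 2 over Q, and its unique nontrivial automorphism is sqrt(351) ↦ -sqrt(351). Hence Gal(Q(sqrt(351))/Q) = Z/2Z.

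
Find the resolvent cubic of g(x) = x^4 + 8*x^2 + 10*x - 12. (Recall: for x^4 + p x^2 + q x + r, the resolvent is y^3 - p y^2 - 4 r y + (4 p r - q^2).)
h(y) = y^3 - 8*y^2 + 48*y - 484

Identify coefficients: p = 8, q = 10, r = -12.
Plug into h(y) = y^3 - p y^2 - 4 r y + (4 p r - q^2):
  h(y) = y^3 - (8) y^2 - 4*(-12) y + (4*(8)*(-12) - (10)^2)
       = y^3 + (-8) y^2 + (48) y + (-484).
Simplifying: h(y) = y^3 - 8*y^2 + 48*y - 484.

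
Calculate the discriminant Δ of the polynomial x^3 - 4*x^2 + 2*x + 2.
Δ = 148

For x^3 + a x^2 + b x + c the discriminant is Δ = 18 a b c - 4 a^3 c + a^2 b^2 - 4 b^3 - 27 c^2.
Plug a = -4, b = 2, c = 2:
  18*(-4)*(2)*(2) - 4*(-4)^3*(2) + (-4)^2*(2)^2 - 4*(2)^3 - 27*(2)^2
  = -288 + (512) + 64 + (-32) + (-108)
  = 148.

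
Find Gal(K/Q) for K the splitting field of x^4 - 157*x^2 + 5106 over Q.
Gal(K/Q) = V_4 (Klein four-group, Z/2Z × Z/2Z)

f factors as (x^2 - 111)(x^2 - 46), so the splitting field is K = Q(sqrt(111), sqrt(46)). The elements 111, 46, 5106 are all non-squares in Q, so sqrt(111) and sqrt(46) generate independent quadratic extensions. Thus [K:Q] = 4 and Gal(K/Q) is generated by the two order-2 automorphisms sqrt(111) ↦ -sqrt(111) and sqrt(46) ↦ -sqrt(46), giving V_4.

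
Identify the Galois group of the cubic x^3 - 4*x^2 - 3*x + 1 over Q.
Gal(K/Q) = S_3 (symmetric group of order 6)

Compute the discriminant of x^3 + (-4)*x^2 + (-3)*x + (1): Δ = 697. Since Δ is not a rational square, the Galois group is not contained in A_3; it must be the full S_3 (irreducibility of the cubic rules out anything smaller).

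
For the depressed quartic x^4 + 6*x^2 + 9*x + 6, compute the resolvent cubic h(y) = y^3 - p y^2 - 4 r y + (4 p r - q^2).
h(y) = y^3 - 6*y^2 - 24*y + 63

Identify coefficients: p = 6, q = 9, r = 6.
Plug into h(y) = y^3 - p y^2 - 4 r y + (4 p r - q^2):
  h(y) = y^3 - (6) y^2 - 4*(6) y + (4*(6)*(6) - (9)^2)
       = y^3 + (-6) y^2 + (-24) y + (63).
Simplifying: h(y) = y^3 - 6*y^2 - 24*y + 63.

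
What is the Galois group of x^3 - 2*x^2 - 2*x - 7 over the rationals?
Gal(K/Q) = S_3 (symmetric group of order 6)

Compute the discriminant of x^3 + (-2)*x^2 + (-2)*x + (-7): Δ = -2003. Since Δ is not a rational square, the Galois group is not contained in A_3; it must be the full S_3 (irreducibility of the cubic rules out anything smaller).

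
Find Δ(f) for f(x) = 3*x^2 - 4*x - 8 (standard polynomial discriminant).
Δ = 112

For a quadratic a x^2 + b x + c the discriminant is Δ = b^2 - 4ac = (-4)^2 - 4*(3)*(-8) = 16 - (-96) = 112.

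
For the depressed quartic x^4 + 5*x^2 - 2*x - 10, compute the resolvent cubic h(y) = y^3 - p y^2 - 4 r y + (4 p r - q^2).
h(y) = y^3 - 5*y^2 + 40*y - 204

Identify coefficients: p = 5, q = -2, r = -10.
Plug into h(y) = y^3 - p y^2 - 4 r y + (4 p r - q^2):
  h(y) = y^3 - (5) y^2 - 4*(-10) y + (4*(5)*(-10) - (-2)^2)
       = y^3 + (-5) y^2 + (40) y + (-204).
Simplifying: h(y) = y^3 - 5*y^2 + 40*y - 204.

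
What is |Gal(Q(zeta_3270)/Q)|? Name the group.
|Gal(Q(zeta_3270)/Q)| = phi(3270) = 864; group ≅ (Z/3270Z)^* ≅ Z/2Z × Z/4Z × Z/108Z

The n-th cyclotomic polynomial Φ_3270(x) is the minimal polynomial of zeta_3270 over Q and has degree phi(3270) = 864. So Q(zeta_3270) is a degree-864 Galois extension with Galois group (Z/3270Z)^*. By CRT, (Z/3270Z)^* ≅ (Z/2Z)^* × (Z/3Z)^* × (Z/5Z)^* × (Z/109Z)^*. Each prime-power unit group is (Z/2Z)^* ≅ trivial group (order 1); (Z/3Z)^* ≅ Z/2Z; (Z/5Z)^* ≅ Z/4Z; (Z/109Z)^* ≅ Z/108Z. Hence Gal(Q(zeta_3270)/Q) ≅ Z/2Z × Z/4Z × Z/108Z.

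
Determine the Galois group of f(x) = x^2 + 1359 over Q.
Gal(K/Q) = Z/2Z (cyclic of order 2)

x^2 + 1359 is irreducible over Q since -1359 is not a rational square. The splitting field Q(sqrt(-1359)) has degree 2 over Q, and its unique nontrivial automorphism is sqrt(-1359) ↦ -sqrt(-1359). Hence Gal(Q(sqrt(-1359))/Q) = Z/2Z.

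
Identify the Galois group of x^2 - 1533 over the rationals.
Gal(K/Q) = Z/2Z (cyclic of order 2)

x^2 - 1533 is irreducible over Q since 1533 is not a rational square. The splitting field Q(sqrt(1533)) has degree 2 over Q, and its unique nontrivial automorphism is sqrt(1533) ↦ -sqrt(1533). Hence Gal(Q(sqrt(1533))/Q) = Z/2Z.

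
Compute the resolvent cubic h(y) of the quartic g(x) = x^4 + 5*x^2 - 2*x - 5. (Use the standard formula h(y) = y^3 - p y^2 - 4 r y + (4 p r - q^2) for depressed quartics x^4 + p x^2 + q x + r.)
h(y) = y^3 - 5*y^2 + 20*y - 104

Identify coefficients: p = 5, q = -2, r = -5.
Plug into h(y) = y^3 - p y^2 - 4 r y + (4 p r - q^2):
  h(y) = y^3 - (5) y^2 - 4*(-5) y + (4*(5)*(-5) - (-2)^2)
       = y^3 + (-5) y^2 + (20) y + (-104).
Simplifying: h(y) = y^3 - 5*y^2 + 20*y - 104.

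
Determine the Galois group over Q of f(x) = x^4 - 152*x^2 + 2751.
Gal(K/Q) = V_4 (Klein four-group, Z/2Z × Z/2Z)

f factors as (x^2 - 21)(x^2 - 131), so the splitting field is K = Q(sqrt(21), sqrt(131)). The elements 21, 131, 2751 are all non-squares in Q, so sqrt(21) and sqrt(131) generate independent quadratic extensions. Thus [K:Q] = 4 and Gal(K/Q) is generated by the two order-2 automorphisms sqrt(21) ↦ -sqrt(21) and sqrt(131) ↦ -sqrt(131), giving V_4.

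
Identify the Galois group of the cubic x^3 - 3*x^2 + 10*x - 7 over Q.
Gal(K/Q) = S_3 (symmetric group of order 6)

Compute the discriminant of x^3 + (-3)*x^2 + (10)*x + (-7): Δ = -1399. Since Δ is not a rational square, the Galois group is not contained in A_3; it must be the full S_3 (irreducibility of the cubic rules out anything smaller).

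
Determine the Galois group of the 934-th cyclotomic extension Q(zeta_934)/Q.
|Gal(Q(zeta_934)/Q)| = phi(934) = 466; group ≅ (Z/934Z)^* ≅ Z/466Z

The n-th cyclotomic polynomial Φ_934(x) is the minimal polynomial of zeta_934 over Q and has degree phi(934) = 466. So Q(zeta_934) is a degree-466 Galois extension with Galois group (Z/934Z)^*. By CRT, (Z/934Z)^* ≅ (Z/2Z)^* × (Z/467Z)^*. Each prime-power unit group is (Z/2Z)^* ≅ trivial group (order 1); (Z/467Z)^* ≅ Z/466Z. Hence Gal(Q(zeta_934)/Q) ≅ Z/466Z.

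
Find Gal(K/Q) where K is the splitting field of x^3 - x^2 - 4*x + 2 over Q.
Gal(K/Q) = S_3 (symmetric group of order 6)

Compute the discriminant of x^3 + (-1)*x^2 + (-4)*x + (2): Δ = 316. Since Δ is not a rational square, the Galois group is not contained in A_3; it must be the full S_3 (irreducibility of the cubic rules out anything smaller).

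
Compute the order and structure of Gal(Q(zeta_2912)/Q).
|Gal(Q(zeta_2912)/Q)| = phi(2912) = 1152; group ≅ (Z/2912Z)^* ≅ Z/2Z × Z/6Z × Z/8Z × Z/12Z

The n-th cyclotomic polynomial Φ_2912(x) is the minimal polynomial of zeta_2912 over Q and has degree phi(2912) = 1152. So Q(zeta_2912) is a degree-1152 Galois extension with Galois group (Z/2912Z)^*. By CRT, (Z/2912Z)^* ≅ (Z/32Z)^* × (Z/7Z)^* × (Z/13Z)^*. Each prime-power unit group is (Z/32Z)^* ≅ Z/2Z × Z/8Z; (Z/7Z)^* ≅ Z/6Z; (Z/13Z)^* ≅ Z/12Z. Hence Gal(Q(zeta_2912)/Q) ≅ Z/2Z × Z/6Z × Z/8Z × Z/12Z.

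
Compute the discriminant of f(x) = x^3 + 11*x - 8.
Δ = -7052

For a depressed cubic x^3 + p x + q the discriminant is Δ = -4 p^3 - 27 q^2 = -4*(11)^3 - 27*(-8)^2 = -5324 - 1728 = -7052.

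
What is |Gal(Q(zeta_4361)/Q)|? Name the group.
|Gal(Q(zeta_4361)/Q)| = phi(4361) = 3696; group ≅ (Z/4361Z)^* ≅ Z/42Z × Z/88Z

The n-th cyclotomic polynomial Φ_4361(x) is the minimal polynomial of zeta_4361 over Q and has degree phi(4361) = 3696. So Q(zeta_4361) is a degree-3696 Galois extension with Galois group (Z/4361Z)^*. By CRT, (Z/4361Z)^* ≅ (Z/49Z)^* × (Z/89Z)^*. Each prime-power unit group is (Z/49Z)^* ≅ Z/42Z; (Z/89Z)^* ≅ Z/88Z. Hence Gal(Q(zeta_4361)/Q) ≅ Z/42Z × Z/88Z.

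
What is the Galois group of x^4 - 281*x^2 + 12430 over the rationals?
Gal(K/Q) = V_4 (Klein four-group, Z/2Z × Z/2Z)

f factors as (x^2 - 55)(x^2 - 226), so the splitting field is K = Q(sqrt(55), sqrt(226)). The elements 55, 226, 12430 are all non-squares in Q, so sqrt(55) and sqrt(226) generate independent quadratic extensions. Thus [K:Q] = 4 and Gal(K/Q) is generated by the two order-2 automorphisms sqrt(55) ↦ -sqrt(55) and sqrt(226) ↦ -sqrt(226), giving V_4.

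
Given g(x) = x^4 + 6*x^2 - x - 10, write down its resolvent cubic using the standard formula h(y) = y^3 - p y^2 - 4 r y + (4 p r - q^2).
h(y) = y^3 - 6*y^2 + 40*y - 241

Identify coefficients: p = 6, q = -1, r = -10.
Plug into h(y) = y^3 - p y^2 - 4 r y + (4 p r - q^2):
  h(y) = y^3 - (6) y^2 - 4*(-10) y + (4*(6)*(-10) - (-1)^2)
       = y^3 + (-6) y^2 + (40) y + (-241).
Simplifying: h(y) = y^3 - 6*y^2 + 40*y - 241.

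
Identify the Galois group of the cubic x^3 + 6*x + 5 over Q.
Gal(K/Q) = S_3 (symmetric group of order 6)

Compute the discriminant of x^3 + (0)*x^2 + (6)*x + (5): Δ = -1539. Since Δ is not a rational square, the Galois group is not contained in A_3; it must be the full S_3 (irreducibility of the cubic rules out anything smaller).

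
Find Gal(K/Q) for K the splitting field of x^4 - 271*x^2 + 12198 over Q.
Gal(K/Q) = V_4 (Klein four-group, Z/2Z × Z/2Z)

f factors as (x^2 - 214)(x^2 - 57), so the splitting field is K = Q(sqrt(214), sqrt(57)). The elements 214, 57, 12198 are all non-squares in Q, so sqrt(214) and sqrt(57) generate independent quadratic extensions. Thus [K:Q] = 4 and Gal(K/Q) is generated by the two order-2 automorphisms sqrt(214) ↦ -sqrt(214) and sqrt(57) ↦ -sqrt(57), giving V_4.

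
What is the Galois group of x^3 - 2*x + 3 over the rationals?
Gal(K/Q) = S_3 (symmetric group of order 6)

Compute the discriminant of x^3 + (0)*x^2 + (-2)*x + (3): Δ = -211. Since Δ is not a rational square, the Galois group is not contained in A_3; it must be the full S_3 (irreducibility of the cubic rules out anything smaller).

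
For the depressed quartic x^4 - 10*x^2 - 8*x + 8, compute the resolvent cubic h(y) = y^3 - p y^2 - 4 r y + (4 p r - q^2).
h(y) = y^3 + 10*y^2 - 32*y - 384

Identify coefficients: p = -10, q = -8, r = 8.
Plug into h(y) = y^3 - p y^2 - 4 r y + (4 p r - q^2):
  h(y) = y^3 - (-10) y^2 - 4*(8) y + (4*(-10)*(8) - (-8)^2)
       = y^3 + (10) y^2 + (-32) y + (-384).
Simplifying: h(y) = y^3 + 10*y^2 - 32*y - 384.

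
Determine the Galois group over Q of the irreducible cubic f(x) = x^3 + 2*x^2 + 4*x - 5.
Gal(K/Q) = S_3 (symmetric group of order 6)

Compute the discriminant of x^3 + (2)*x^2 + (4)*x + (-5): Δ = -1427. Since Δ is not a rational square, the Galois group is not contained in A_3; it must be the full S_3 (irreducibility of the cubic rules out anything smaller).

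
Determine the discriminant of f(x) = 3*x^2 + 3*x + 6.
Δ = -63

For a quadratic a x^2 + b x + c the discriminant is Δ = b^2 - 4ac = (3)^2 - 4*(3)*(6) = 9 - (72) = -63.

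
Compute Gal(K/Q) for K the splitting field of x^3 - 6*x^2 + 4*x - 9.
Gal(K/Q) = S_3 (symmetric group of order 6)

Compute the discriminant of x^3 + (-6)*x^2 + (4)*x + (-9): Δ = -5755. Since Δ is not a rational square, the Galois group is not contained in A_3; it must be the full S_3 (irreducibility of the cubic rules out anything smaller).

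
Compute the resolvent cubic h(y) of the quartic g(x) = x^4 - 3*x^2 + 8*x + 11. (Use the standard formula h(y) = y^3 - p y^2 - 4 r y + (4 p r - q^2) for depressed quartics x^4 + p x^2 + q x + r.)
h(y) = y^3 + 3*y^2 - 44*y - 196

Identify coefficients: p = -3, q = 8, r = 11.
Plug into h(y) = y^3 - p y^2 - 4 r y + (4 p r - q^2):
  h(y) = y^3 - (-3) y^2 - 4*(11) y + (4*(-3)*(11) - (8)^2)
       = y^3 + (3) y^2 + (-44) y + (-196).
Simplifying: h(y) = y^3 + 3*y^2 - 44*y - 196.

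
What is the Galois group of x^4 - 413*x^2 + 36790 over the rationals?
Gal(K/Q) = V_4 (Klein four-group, Z/2Z × Z/2Z)

f factors as (x^2 - 130)(x^2 - 283), so the splitting field is K = Q(sqrt(130), sqrt(283)). The elements 130, 283, 36790 are all non-squares in Q, so sqrt(130) and sqrt(283) generate independent quadratic extensions. Thus [K:Q] = 4 and Gal(K/Q) is generated by the two order-2 automorphisms sqrt(130) ↦ -sqrt(130) and sqrt(283) ↦ -sqrt(283), giving V_4.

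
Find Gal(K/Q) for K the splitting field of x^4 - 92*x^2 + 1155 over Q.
Gal(K/Q) = V_4 (Klein four-group, Z/2Z × Z/2Z)

f factors as (x^2 - 15)(x^2 - 77), so the splitting field is K = Q(sqrt(15), sqrt(77)). The elements 15, 77, 1155 are all non-squares in Q, so sqrt(15) and sqrt(77) generate independent quadratic extensions. Thus [K:Q] = 4 and Gal(K/Q) is generated by the two order-2 automorphisms sqrt(15) ↦ -sqrt(15) and sqrt(77) ↦ -sqrt(77), giving V_4.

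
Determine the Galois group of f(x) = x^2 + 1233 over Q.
Gal(K/Q) = Z/2Z (cyclic of order 2)

x^2 + 1233 is irreducible over Q since -1233 is not a rational square. The splitting field Q(sqrt(-1233)) has degree 2 over Q, and its unique nontrivial automorphism is sqrt(-1233) ↦ -sqrt(-1233). Hence Gal(Q(sqrt(-1233))/Q) = Z/2Z.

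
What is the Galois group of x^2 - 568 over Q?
Gal(K/Q) = Z/2Z (cyclic of order 2)

x^2 - 568 is irreducible over Q since 568 is not a rational square. The splitting field Q(sqrt(568)) has degree 2 over Q, and its unique nontrivial automorphism is sqrt(568) ↦ -sqrt(568). Hence Gal(Q(sqrt(568))/Q) = Z/2Z.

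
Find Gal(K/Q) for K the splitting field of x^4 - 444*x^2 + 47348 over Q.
Gal(K/Q) = V_4 (Klein four-group, Z/2Z × Z/2Z)

f factors as (x^2 - 266)(x^2 - 178), so the splitting field is K = Q(sqrt(266), sqrt(178)). The elements 266, 178, 47348 are all non-squares in Q, so sqrt(266) and sqrt(178) generate independent quadratic extensions. Thus [K:Q] = 4 and Gal(K/Q) is generated by the two order-2 automorphisms sqrt(266) ↦ -sqrt(266) and sqrt(178) ↦ -sqrt(178), giving V_4.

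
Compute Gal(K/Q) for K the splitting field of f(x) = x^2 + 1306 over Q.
Gal(K/Q) = Z/2Z (cyclic of order 2)

x^2 + 1306 is irreducible over Q since -1306 is not a rational square. The splitting field Q(sqrt(-1306)) has degree 2 over Q, and its unique nontrivial automorphism is sqrt(-1306) ↦ -sqrt(-1306). Hence Gal(Q(sqrt(-1306))/Q) = Z/2Z.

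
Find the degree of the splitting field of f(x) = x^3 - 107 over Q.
[K:Q] = 6

x^3 - 107 has one real root r = 107^(1/3) and two complex roots r*zeta_3, r*zeta_3^2 where zeta_3 = e^(2*pi*i/3). The splitting field is Q(r, zeta_3). [Q(r):Q] = 3 and [Q(zeta_3):Q] = 2 with gcd = 1, so [Q(r, zeta_3):Q] = 3 * 2 = 6.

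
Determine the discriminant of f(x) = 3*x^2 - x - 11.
Δ = 133

For a quadratic a x^2 + b x + c the discriminant is Δ = b^2 - 4ac = (-1)^2 - 4*(3)*(-11) = 1 - (-132) = 133.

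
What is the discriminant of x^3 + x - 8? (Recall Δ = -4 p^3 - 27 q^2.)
Δ = -1732

For a depressed cubic x^3 + p x + q the discriminant is Δ = -4 p^3 - 27 q^2 = -4*(1)^3 - 27*(-8)^2 = -4 - 1728 = -1732.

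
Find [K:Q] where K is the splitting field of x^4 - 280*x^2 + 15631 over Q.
[K:Q] = 4

f factors as (x^2 - 77)(x^2 - 203); the splitting field is K = Q(sqrt(77), sqrt(203)). Since 77, 203, and 15631 are all non-squares in Q, the three subfields Q(sqrt(77)), Q(sqrt(203)), Q(sqrt(15631)) are distinct degree-2 extensions, so [K:Q] = 4 (Klein four Galois group).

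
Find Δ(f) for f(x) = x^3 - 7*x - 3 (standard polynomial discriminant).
Δ = 1129

For a depressed cubic x^3 + p x + q the discriminant is Δ = -4 p^3 - 27 q^2 = -4*(-7)^3 - 27*(-3)^2 = 1372 - 243 = 1129.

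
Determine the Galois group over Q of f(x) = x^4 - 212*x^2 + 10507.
Gal(K/Q) = V_4 (Klein four-group, Z/2Z × Z/2Z)

f factors as (x^2 - 79)(x^2 - 133), so the splitting field is K = Q(sqrt(79), sqrt(133)). The elements 79, 133, 10507 are all non-squares in Q, so sqrt(79) and sqrt(133) generate independent quadratic extensions. Thus [K:Q] = 4 and Gal(K/Q) is generated by the two order-2 automorphisms sqrt(79) ↦ -sqrt(79) and sqrt(133) ↦ -sqrt(133), giving V_4.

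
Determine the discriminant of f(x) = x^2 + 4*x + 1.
Δ = 12

For a quadratic a x^2 + b x + c the discriminant is Δ = b^2 - 4ac = (4)^2 - 4*(1)*(1) = 16 - (4) = 12.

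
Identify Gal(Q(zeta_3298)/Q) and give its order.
|Gal(Q(zeta_3298)/Q)| = phi(3298) = 1536; group ≅ (Z/3298Z)^* ≅ Z/16Z × Z/96Z

The n-th cyclotomic polynomial Φ_3298(x) is the minimal polynomial of zeta_3298 over Q and has degree phi(3298) = 1536. So Q(zeta_3298) is a degree-1536 Galois extension with Galois group (Z/3298Z)^*. By CRT, (Z/3298Z)^* ≅ (Z/2Z)^* × (Z/17Z)^* × (Z/97Z)^*. Each prime-power unit group is (Z/2Z)^* ≅ trivial group (order 1); (Z/17Z)^* ≅ Z/16Z; (Z/97Z)^* ≅ Z/96Z. Hence Gal(Q(zeta_3298)/Q) ≅ Z/16Z × Z/96Z.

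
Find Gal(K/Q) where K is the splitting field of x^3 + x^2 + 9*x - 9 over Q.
Gal(K/Q) = S_3 (symmetric group of order 6)

Compute the discriminant of x^3 + (1)*x^2 + (9)*x + (-9): Δ = -6444. Since Δ is not a rational square, the Galois group is not contained in A_3; it must be the full S_3 (irreducibility of the cubic rules out anything smaller).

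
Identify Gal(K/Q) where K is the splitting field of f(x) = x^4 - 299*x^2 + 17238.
Gal(K/Q) = V_4 (Klein four-group, Z/2Z × Z/2Z)

f factors as (x^2 - 78)(x^2 - 221), so the splitting field is K = Q(sqrt(78), sqrt(221)). The elements 78, 221, 17238 are all non-squares in Q, so sqrt(78) and sqrt(221) generate independent quadratic extensions. Thus [K:Q] = 4 and Gal(K/Q) is generated by the two order-2 automorphisms sqrt(78) ↦ -sqrt(78) and sqrt(221) ↦ -sqrt(221), giving V_4.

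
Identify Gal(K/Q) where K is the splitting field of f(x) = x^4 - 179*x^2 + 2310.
Gal(K/Q) = V_4 (Klein four-group, Z/2Z × Z/2Z)

f factors as (x^2 - 165)(x^2 - 14), so the splitting field is K = Q(sqrt(165), sqrt(14)). The elements 165, 14, 2310 are all non-squares in Q, so sqrt(165) and sqrt(14) generate independent quadratic extensions. Thus [K:Q] = 4 and Gal(K/Q) is generated by the two order-2 automorphisms sqrt(165) ↦ -sqrt(165) and sqrt(14) ↦ -sqrt(14), giving V_4.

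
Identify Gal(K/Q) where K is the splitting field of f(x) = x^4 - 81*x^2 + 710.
Gal(K/Q) = V_4 (Klein four-group, Z/2Z × Z/2Z)

f factors as (x^2 - 10)(x^2 - 71), so the splitting field is K = Q(sqrt(10), sqrt(71)). The elements 10, 71, 710 are all non-squares in Q, so sqrt(10) and sqrt(71) generate independent quadratic extensions. Thus [K:Q] = 4 and Gal(K/Q) is generated by the two order-2 automorphisms sqrt(10) ↦ -sqrt(10) and sqrt(71) ↦ -sqrt(71), giving V_4.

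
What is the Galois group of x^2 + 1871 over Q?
Gal(K/Q) = Z/2Z (cyclic of order 2)

x^2 + 1871 is irreducible over Q since -1871 is not a rational square. The splitting field Q(sqrt(-1871)) has degree 2 over Q, and its unique nontrivial automorphism is sqrt(-1871) ↦ -sqrt(-1871). Hence Gal(Q(sqrt(-1871))/Q) = Z/2Z.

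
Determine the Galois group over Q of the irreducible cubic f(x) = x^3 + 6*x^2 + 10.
Gal(K/Q) = S_3 (symmetric group of order 6)

Compute the discriminant of x^3 + (6)*x^2 + (0)*x + (10): Δ = -11340. Since Δ is not a rational square, the Galois group is not contained in A_3; it must be the full S_3 (irreducibility of the cubic rules out anything smaller).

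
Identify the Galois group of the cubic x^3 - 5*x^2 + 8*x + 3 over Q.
Gal(K/Q) = S_3 (symmetric group of order 6)

Compute the discriminant of x^3 + (-5)*x^2 + (8)*x + (3): Δ = -1351. Since Δ is not a rational square, the Galois group is not contained in A_3; it must be the full S_3 (irreducibility of the cubic rules out anything smaller).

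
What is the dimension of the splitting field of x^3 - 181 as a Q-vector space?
[K:Q] = 6

x^3 - 181 has one real root r = 181^(1/3) and two complex roots r*zeta_3, r*zeta_3^2 where zeta_3 = e^(2*pi*i/3). The splitting field is Q(r, zeta_3). [Q(r):Q] = 3 and [Q(zeta_3):Q] = 2 with gcd = 1, so [Q(r, zeta_3):Q] = 3 * 2 = 6.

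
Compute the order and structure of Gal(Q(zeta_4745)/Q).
|Gal(Q(zeta_4745)/Q)| = phi(4745) = 3456; group ≅ (Z/4745Z)^* ≅ Z/4Z × Z/12Z × Z/72Z

The n-th cyclotomic polynomial Φ_4745(x) is the minimal polynomial of zeta_4745 over Q and has degree phi(4745) = 3456. So Q(zeta_4745) is a degree-3456 Galois extension with Galois group (Z/4745Z)^*. By CRT, (Z/4745Z)^* ≅ (Z/5Z)^* × (Z/13Z)^* × (Z/73Z)^*. Each prime-power unit group is (Z/5Z)^* ≅ Z/4Z; (Z/13Z)^* ≅ Z/12Z; (Z/73Z)^* ≅ Z/72Z. Hence Gal(Q(zeta_4745)/Q) ≅ Z/4Z × Z/12Z × Z/72Z.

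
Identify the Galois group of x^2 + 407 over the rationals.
Gal(K/Q) = Z/2Z (cyclic of order 2)

x^2 + 407 is irreducible over Q since -407 is not a rational square. The splitting field Q(sqrt(-407)) has degree 2 over Q, and its unique nontrivial automorphism is sqrt(-407) ↦ -sqrt(-407). Hence Gal(Q(sqrt(-407))/Q) = Z/2Z.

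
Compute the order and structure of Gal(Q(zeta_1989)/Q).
|Gal(Q(zeta_1989)/Q)| = phi(1989) = 1152; group ≅ (Z/1989Z)^* ≅ Z/6Z × Z/12Z × Z/16Z

The n-th cyclotomic polynomial Φ_1989(x) is the minimal polynomial of zeta_1989 over Q and has degree phi(1989) = 1152. So Q(zeta_1989) is a degree-1152 Galois extension with Galois group (Z/1989Z)^*. By CRT, (Z/1989Z)^* ≅ (Z/9Z)^* × (Z/13Z)^* × (Z/17Z)^*. Each prime-power unit group is (Z/9Z)^* ≅ Z/6Z; (Z/13Z)^* ≅ Z/12Z; (Z/17Z)^* ≅ Z/16Z. Hence Gal(Q(zeta_1989)/Q) ≅ Z/6Z × Z/12Z × Z/16Z.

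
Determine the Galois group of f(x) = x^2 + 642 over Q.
Gal(K/Q) = Z/2Z (cyclic of order 2)

x^2 + 642 is irreducible over Q since -642 is not a rational square. The splitting field Q(sqrt(-642)) has degree 2 over Q, and its unique nontrivial automorphism is sqrt(-642) ↦ -sqrt(-642). Hence Gal(Q(sqrt(-642))/Q) = Z/2Z.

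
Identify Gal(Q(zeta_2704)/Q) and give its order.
|Gal(Q(zeta_2704)/Q)| = phi(2704) = 1248; group ≅ (Z/2704Z)^* ≅ Z/2Z × Z/4Z × Z/156Z

The n-th cyclotomic polynomial Φ_2704(x) is the minimal polynomial of zeta_2704 over Q and has degree phi(2704) = 1248. So Q(zeta_2704) is a degree-1248 Galois extension with Galois group (Z/2704Z)^*. By CRT, (Z/2704Z)^* ≅ (Z/16Z)^* × (Z/169Z)^*. Each prime-power unit group is (Z/16Z)^* ≅ Z/2Z × Z/4Z; (Z/169Z)^* ≅ Z/156Z. Hence Gal(Q(zeta_2704)/Q) ≅ Z/2Z × Z/4Z × Z/156Z.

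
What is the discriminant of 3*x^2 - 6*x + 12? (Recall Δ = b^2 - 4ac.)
Δ = -108

For a quadratic a x^2 + b x + c the discriminant is Δ = b^2 - 4ac = (-6)^2 - 4*(3)*(12) = 36 - (144) = -108.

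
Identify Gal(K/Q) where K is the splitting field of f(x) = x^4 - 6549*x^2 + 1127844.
Gal(K/Q) = Z/2Z (cyclic of order 2)

f factors as (x^2 - 177)(x^2 - 6372), so the splitting field is K = Q(sqrt(177), sqrt(6372)). The squarefree part of 177 is 177 and the squarefree part of 6372 is also 177, so sqrt(177) and sqrt(6372) are both rational multiples of sqrt(177). Hence Q(sqrt(177)) = Q(sqrt(6372)) = Q(sqrt(177)), and the splitting field collapses to a single degree-2 extension with Galois group Z/2Z.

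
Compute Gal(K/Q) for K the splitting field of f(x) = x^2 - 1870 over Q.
Gal(K/Q) = Z/2Z (cyclic of order 2)

x^2 - 1870 is irreducible over Q since 1870 is not a rational square. The splitting field Q(sqrt(1870)) has degree 2 over Q, and its unique nontrivial automorphism is sqrt(1870) ↦ -sqrt(1870). Hence Gal(Q(sqrt(1870))/Q) = Z/2Z.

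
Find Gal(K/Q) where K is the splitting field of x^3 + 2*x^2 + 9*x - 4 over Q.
Gal(K/Q) = S_3 (symmetric group of order 6)

Compute the discriminant of x^3 + (2)*x^2 + (9)*x + (-4): Δ = -4192. Since Δ is not a rational square, the Galois group is not contained in A_3; it must be the full S_3 (irreducibility of the cubic rules out anything smaller).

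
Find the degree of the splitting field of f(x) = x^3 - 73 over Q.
[K:Q] = 6

x^3 - 73 has one real root r = 73^(1/3) and two complex roots r*zeta_3, r*zeta_3^2 where zeta_3 = e^(2*pi*i/3). The splitting field is Q(r, zeta_3). [Q(r):Q] = 3 and [Q(zeta_3):Q] = 2 with gcd = 1, so [Q(r, zeta_3):Q] = 3 * 2 = 6.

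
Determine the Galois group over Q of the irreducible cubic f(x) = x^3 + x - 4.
Gal(K/Q) = S_3 (symmetric group of order 6)

Compute the discriminant of x^3 + (0)*x^2 + (1)*x + (-4): Δ = -436. Since Δ is not a rational square, the Galois group is not contained in A_3; it must be the full S_3 (irreducibility of the cubic rules out anything smaller).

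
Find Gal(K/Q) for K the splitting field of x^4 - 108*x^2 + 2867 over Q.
Gal(K/Q) = V_4 (Klein four-group, Z/2Z × Z/2Z)

f factors as (x^2 - 47)(x^2 - 61), so the splitting field is K = Q(sqrt(47), sqrt(61)). The elements 47, 61, 2867 are all non-squares in Q, so sqrt(47) and sqrt(61) generate independent quadratic extensions. Thus [K:Q] = 4 and Gal(K/Q) is generated by the two order-2 automorphisms sqrt(47) ↦ -sqrt(47) and sqrt(61) ↦ -sqrt(61), giving V_4.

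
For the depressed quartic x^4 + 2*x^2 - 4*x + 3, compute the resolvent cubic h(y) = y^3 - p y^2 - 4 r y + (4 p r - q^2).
h(y) = y^3 - 2*y^2 - 12*y + 8

Identify coefficients: p = 2, q = -4, r = 3.
Plug into h(y) = y^3 - p y^2 - 4 r y + (4 p r - q^2):
  h(y) = y^3 - (2) y^2 - 4*(3) y + (4*(2)*(3) - (-4)^2)
       = y^3 + (-2) y^2 + (-12) y + (8).
Simplifying: h(y) = y^3 - 2*y^2 - 12*y + 8.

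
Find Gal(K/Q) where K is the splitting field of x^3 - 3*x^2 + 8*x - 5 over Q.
Gal(K/Q) = S_3 (symmetric group of order 6)

Compute the discriminant of x^3 + (-3)*x^2 + (8)*x + (-5): Δ = -527. Since Δ is not a rational square, the Galois group is not contained in A_3; it must be the full S_3 (irreducibility of the cubic rules out anything smaller).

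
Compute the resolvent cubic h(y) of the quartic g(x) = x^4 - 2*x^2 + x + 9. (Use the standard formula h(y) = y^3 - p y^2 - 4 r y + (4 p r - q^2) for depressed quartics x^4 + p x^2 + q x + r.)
h(y) = y^3 + 2*y^2 - 36*y - 73

Identify coefficients: p = -2, q = 1, r = 9.
Plug into h(y) = y^3 - p y^2 - 4 r y + (4 p r - q^2):
  h(y) = y^3 - (-2) y^2 - 4*(9) y + (4*(-2)*(9) - (1)^2)
       = y^3 + (2) y^2 + (-36) y + (-73).
Simplifying: h(y) = y^3 + 2*y^2 - 36*y - 73.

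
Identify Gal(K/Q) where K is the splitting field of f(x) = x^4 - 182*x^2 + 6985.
Gal(K/Q) = V_4 (Klein four-group, Z/2Z × Z/2Z)

f factors as (x^2 - 55)(x^2 - 127), so the splitting field is K = Q(sqrt(55), sqrt(127)). The elements 55, 127, 6985 are all non-squares in Q, so sqrt(55) and sqrt(127) generate independent quadratic extensions. Thus [K:Q] = 4 and Gal(K/Q) is generated by the two order-2 automorphisms sqrt(55) ↦ -sqrt(55) and sqrt(127) ↦ -sqrt(127), giving V_4.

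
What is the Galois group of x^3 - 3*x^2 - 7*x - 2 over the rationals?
Gal(K/Q) = S_3 (symmetric group of order 6)

Compute the discriminant of x^3 + (-3)*x^2 + (-7)*x + (-2): Δ = 733. Since Δ is not a rational square, the Galois group is not contained in A_3; it must be the full S_3 (irreducibility of the cubic rules out anything smaller).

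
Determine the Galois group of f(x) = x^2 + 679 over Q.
Gal(K/Q) = Z/2Z (cyclic of order 2)

x^2 + 679 is irreducible over Q since -679 is not a rational square. The splitting field Q(sqrt(-679)) has degree 2 over Q, and its unique nontrivial automorphism is sqrt(-679) ↦ -sqrt(-679). Hence Gal(Q(sqrt(-679))/Q) = Z/2Z.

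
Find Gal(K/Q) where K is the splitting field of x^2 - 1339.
Gal(K/Q) = Z/2Z (cyclic of order 2)

x^2 - 1339 is irreducible over Q since 1339 is not a rational square. The splitting field Q(sqrt(1339)) has degree 2 over Q, and its unique nontrivial automorphism is sqrt(1339) ↦ -sqrt(1339). Hence Gal(Q(sqrt(1339))/Q) = Z/2Z.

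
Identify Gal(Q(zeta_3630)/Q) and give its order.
|Gal(Q(zeta_3630)/Q)| = phi(3630) = 880; group ≅ (Z/3630Z)^* ≅ Z/2Z × Z/4Z × Z/110Z

The n-th cyclotomic polynomial Φ_3630(x) is the minimal polynomial of zeta_3630 over Q and has degree phi(3630) = 880. So Q(zeta_3630) is a degree-880 Galois extension with Galois group (Z/3630Z)^*. By CRT, (Z/3630Z)^* ≅ (Z/2Z)^* × (Z/3Z)^* × (Z/5Z)^* × (Z/121Z)^*. Each prime-power unit group is (Z/2Z)^* ≅ trivial group (order 1); (Z/3Z)^* ≅ Z/2Z; (Z/5Z)^* ≅ Z/4Z; (Z/121Z)^* ≅ Z/110Z. Hence Gal(Q(zeta_3630)/Q) ≅ Z/2Z × Z/4Z × Z/110Z.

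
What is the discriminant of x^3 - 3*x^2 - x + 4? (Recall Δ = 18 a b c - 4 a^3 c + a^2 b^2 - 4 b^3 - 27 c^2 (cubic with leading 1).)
Δ = 229

For x^3 + a x^2 + b x + c the discriminant is Δ = 18 a b c - 4 a^3 c + a^2 b^2 - 4 b^3 - 27 c^2.
Plug a = -3, b = -1, c = 4:
  18*(-3)*(-1)*(4) - 4*(-3)^3*(4) + (-3)^2*(-1)^2 - 4*(-1)^3 - 27*(4)^2
  = 216 + (432) + 9 + (4) + (-432)
  = 229.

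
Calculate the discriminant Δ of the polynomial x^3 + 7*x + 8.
Δ = -3100

For a depressed cubic x^3 + p x + q the discriminant is Δ = -4 p^3 - 27 q^2 = -4*(7)^3 - 27*(8)^2 = -1372 - 1728 = -3100.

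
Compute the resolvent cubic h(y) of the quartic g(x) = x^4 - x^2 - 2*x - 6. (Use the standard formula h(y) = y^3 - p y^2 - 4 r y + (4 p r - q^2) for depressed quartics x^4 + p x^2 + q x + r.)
h(y) = y^3 + y^2 + 24*y + 20

Identify coefficients: p = -1, q = -2, r = -6.
Plug into h(y) = y^3 - p y^2 - 4 r y + (4 p r - q^2):
  h(y) = y^3 - (-1) y^2 - 4*(-6) y + (4*(-1)*(-6) - (-2)^2)
       = y^3 + (1) y^2 + (24) y + (20).
Simplifying: h(y) = y^3 + y^2 + 24*y + 20.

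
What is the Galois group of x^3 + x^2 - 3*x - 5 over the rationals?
Gal(K/Q) = S_3 (symmetric group of order 6)

Compute the discriminant of x^3 + (1)*x^2 + (-3)*x + (-5): Δ = -268. Since Δ is not a rational square, the Galois group is not contained in A_3; it must be the full S_3 (irreducibility of the cubic rules out anything smaller).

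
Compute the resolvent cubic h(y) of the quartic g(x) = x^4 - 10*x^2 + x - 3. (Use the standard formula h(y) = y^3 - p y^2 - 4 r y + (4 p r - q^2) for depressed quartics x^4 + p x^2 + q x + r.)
h(y) = y^3 + 10*y^2 + 12*y + 119

Identify coefficients: p = -10, q = 1, r = -3.
Plug into h(y) = y^3 - p y^2 - 4 r y + (4 p r - q^2):
  h(y) = y^3 - (-10) y^2 - 4*(-3) y + (4*(-10)*(-3) - (1)^2)
       = y^3 + (10) y^2 + (12) y + (119).
Simplifying: h(y) = y^3 + 10*y^2 + 12*y + 119.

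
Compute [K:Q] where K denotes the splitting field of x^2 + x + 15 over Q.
[K:Q] = 2

The discriminant of x^2 + (1)*x + (15) is b^2 - 4c = 1 - (60) = -59. Since -59 is not a perfect square in Q, the polynomial is irreducible over Q. Its two roots generate a degree-2 extension, so [K:Q] = 2.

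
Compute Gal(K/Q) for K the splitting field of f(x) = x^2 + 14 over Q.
Gal(K/Q) = Z/2Z (cyclic of order 2)

x^2 + 14 is irreducible over Q since -14 is not a rational square. The splitting field Q(sqrt(-14)) has degree 2 over Q, and its unique nontrivial automorphism is sqrt(-14) ↦ -sqrt(-14). Hence Gal(Q(sqrt(-14))/Q) = Z/2Z.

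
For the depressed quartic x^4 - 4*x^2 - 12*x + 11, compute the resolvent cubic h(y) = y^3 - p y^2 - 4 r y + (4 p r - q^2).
h(y) = y^3 + 4*y^2 - 44*y - 320

Identify coefficients: p = -4, q = -12, r = 11.
Plug into h(y) = y^3 - p y^2 - 4 r y + (4 p r - q^2):
  h(y) = y^3 - (-4) y^2 - 4*(11) y + (4*(-4)*(11) - (-12)^2)
       = y^3 + (4) y^2 + (-44) y + (-320).
Simplifying: h(y) = y^3 + 4*y^2 - 44*y - 320.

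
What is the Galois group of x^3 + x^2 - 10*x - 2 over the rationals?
Gal(K/Q) = S_3 (symmetric group of order 6)

Compute the discriminant of x^3 + (1)*x^2 + (-10)*x + (-2): Δ = 4360. Since Δ is not a rational square, the Galois group is not contained in A_3; it must be the full S_3 (irreducibility of the cubic rules out anything smaller).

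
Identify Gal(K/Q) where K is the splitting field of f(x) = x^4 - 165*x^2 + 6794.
Gal(K/Q) = V_4 (Klein four-group, Z/2Z × Z/2Z)

f factors as (x^2 - 86)(x^2 - 79), so the splitting field is K = Q(sqrt(86), sqrt(79)). The elements 86, 79, 6794 are all non-squares in Q, so sqrt(86) and sqrt(79) generate independent quadratic extensions. Thus [K:Q] = 4 and Gal(K/Q) is generated by the two order-2 automorphisms sqrt(86) ↦ -sqrt(86) and sqrt(79) ↦ -sqrt(79), giving V_4.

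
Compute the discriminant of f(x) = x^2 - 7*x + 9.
Δ = 13

For a quadratic a x^2 + b x + c the discriminant is Δ = b^2 - 4ac = (-7)^2 - 4*(1)*(9) = 49 - (36) = 13.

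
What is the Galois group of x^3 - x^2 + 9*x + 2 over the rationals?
Gal(K/Q) = S_3 (symmetric group of order 6)

Compute the discriminant of x^3 + (-1)*x^2 + (9)*x + (2): Δ = -3259. Since Δ is not a rational square, the Galois group is not contained in A_3; it must be the full S_3 (irreducibility of the cubic rules out anything smaller).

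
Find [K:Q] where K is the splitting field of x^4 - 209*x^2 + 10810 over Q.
[K:Q] = 4

f factors as (x^2 - 94)(x^2 - 115); the splitting field is K = Q(sqrt(94), sqrt(115)). Since 94, 115, and 10810 are all non-squares in Q, the three subfields Q(sqrt(94)), Q(sqrt(115)), Q(sqrt(10810)) are distinct degree-2 extensions, so [K:Q] = 4 (Klein four Galois group).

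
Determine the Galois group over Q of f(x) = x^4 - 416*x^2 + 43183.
Gal(K/Q) = V_4 (Klein four-group, Z/2Z × Z/2Z)

f factors as (x^2 - 217)(x^2 - 199), so the splitting field is K = Q(sqrt(217), sqrt(199)). The elements 217, 199, 43183 are all non-squares in Q, so sqrt(217) and sqrt(199) generate independent quadratic extensions. Thus [K:Q] = 4 and Gal(K/Q) is generated by the two order-2 automorphisms sqrt(217) ↦ -sqrt(217) and sqrt(199) ↦ -sqrt(199), giving V_4.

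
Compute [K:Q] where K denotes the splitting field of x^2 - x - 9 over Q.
[K:Q] = 2

The discriminant of x^2 + (-1)*x + (-9) is b^2 - 4c = 1 - (-36) = 37. Since 37 is not a perfect square in Q, the polynomial is irreducible over Q. Its two roots generate a degree-2 extension, so [K:Q] = 2.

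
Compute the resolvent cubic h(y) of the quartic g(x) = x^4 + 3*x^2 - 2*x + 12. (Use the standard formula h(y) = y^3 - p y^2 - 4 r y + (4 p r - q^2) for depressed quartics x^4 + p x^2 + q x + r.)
h(y) = y^3 - 3*y^2 - 48*y + 140

Identify coefficients: p = 3, q = -2, r = 12.
Plug into h(y) = y^3 - p y^2 - 4 r y + (4 p r - q^2):
  h(y) = y^3 - (3) y^2 - 4*(12) y + (4*(3)*(12) - (-2)^2)
       = y^3 + (-3) y^2 + (-48) y + (140).
Simplifying: h(y) = y^3 - 3*y^2 - 48*y + 140.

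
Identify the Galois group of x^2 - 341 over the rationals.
Gal(K/Q) = Z/2Z (cyclic of order 2)

x^2 - 341 is irreducible over Q since 341 is not a rational square. The splitting field Q(sqrt(341)) has degree 2 over Q, and its unique nontrivial automorphism is sqrt(341) ↦ -sqrt(341). Hence Gal(Q(sqrt(341))/Q) = Z/2Z.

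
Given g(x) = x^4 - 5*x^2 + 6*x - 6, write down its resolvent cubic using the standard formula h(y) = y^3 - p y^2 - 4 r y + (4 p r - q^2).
h(y) = y^3 + 5*y^2 + 24*y + 84

Identify coefficients: p = -5, q = 6, r = -6.
Plug into h(y) = y^3 - p y^2 - 4 r y + (4 p r - q^2):
  h(y) = y^3 - (-5) y^2 - 4*(-6) y + (4*(-5)*(-6) - (6)^2)
       = y^3 + (5) y^2 + (24) y + (84).
Simplifying: h(y) = y^3 + 5*y^2 + 24*y + 84.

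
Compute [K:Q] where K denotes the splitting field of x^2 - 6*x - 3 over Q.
[K:Q] = 2

The discriminant of x^2 + (-6)*x + (-3) is b^2 - 4c = 36 - (-12) = 48. Since 48 is not a perfect square in Q, the polynomial is irreducible over Q. Its two roots generate a degree-2 extension, so [K:Q] = 2.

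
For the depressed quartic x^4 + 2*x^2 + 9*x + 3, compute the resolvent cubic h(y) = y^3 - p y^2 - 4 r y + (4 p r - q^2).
h(y) = y^3 - 2*y^2 - 12*y - 57

Identify coefficients: p = 2, q = 9, r = 3.
Plug into h(y) = y^3 - p y^2 - 4 r y + (4 p r - q^2):
  h(y) = y^3 - (2) y^2 - 4*(3) y + (4*(2)*(3) - (9)^2)
       = y^3 + (-2) y^2 + (-12) y + (-57).
Simplifying: h(y) = y^3 - 2*y^2 - 12*y - 57.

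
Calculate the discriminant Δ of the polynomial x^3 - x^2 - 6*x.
Δ = 900

For x^3 + a x^2 + b x + c the discriminant is Δ = 18 a b c - 4 a^3 c + a^2 b^2 - 4 b^3 - 27 c^2.
Plug a = -1, b = -6, c = 0:
  18*(-1)*(-6)*(0) - 4*(-1)^3*(0) + (-1)^2*(-6)^2 - 4*(-6)^3 - 27*(0)^2
  = 0 + (0) + 36 + (864) + (0)
  = 900.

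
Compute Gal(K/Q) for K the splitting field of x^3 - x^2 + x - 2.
Gal(K/Q) = S_3 (symmetric group of order 6)

Compute the discriminant of x^3 + (-1)*x^2 + (1)*x + (-2): Δ = -83. Since Δ is not a rational square, the Galois group is not contained in A_3; it must be the full S_3 (irreducibility of the cubic rules out anything smaller).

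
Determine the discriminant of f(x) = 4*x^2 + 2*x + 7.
Δ = -108

For a quadratic a x^2 + b x + c the discriminant is Δ = b^2 - 4ac = (2)^2 - 4*(4)*(7) = 4 - (112) = -108.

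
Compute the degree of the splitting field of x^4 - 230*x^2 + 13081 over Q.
[K:Q] = 4

f factors as (x^2 - 103)(x^2 - 127); the splitting field is K = Q(sqrt(103), sqrt(127)). Since 103, 127, and 13081 are all non-squares in Q, the three subfields Q(sqrt(103)), Q(sqrt(127)), Q(sqrt(13081)) are distinct degree-2 extensions, so [K:Q] = 4 (Klein four Galois group).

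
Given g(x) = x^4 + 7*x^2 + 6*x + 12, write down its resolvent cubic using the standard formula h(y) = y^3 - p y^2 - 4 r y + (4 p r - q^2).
h(y) = y^3 - 7*y^2 - 48*y + 300

Identify coefficients: p = 7, q = 6, r = 12.
Plug into h(y) = y^3 - p y^2 - 4 r y + (4 p r - q^2):
  h(y) = y^3 - (7) y^2 - 4*(12) y + (4*(7)*(12) - (6)^2)
       = y^3 + (-7) y^2 + (-48) y + (300).
Simplifying: h(y) = y^3 - 7*y^2 - 48*y + 300.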